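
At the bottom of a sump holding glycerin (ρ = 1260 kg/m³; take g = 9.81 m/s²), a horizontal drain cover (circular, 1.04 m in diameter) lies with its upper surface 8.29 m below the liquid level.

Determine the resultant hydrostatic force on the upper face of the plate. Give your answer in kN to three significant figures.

γ = ρg = 1260 × 9.81 / 1000 = 12.3606 kN/m³.
The plate is horizontal, so pressure is uniform at p = γ·h = 12.3606 × 8.29 = 102.469 kN/m².
A = π(0.52)² = 0.849487 m².
F = p·A = 102.469 × 0.849487 = 87.0461 kN.

F ≈ 87.0 kN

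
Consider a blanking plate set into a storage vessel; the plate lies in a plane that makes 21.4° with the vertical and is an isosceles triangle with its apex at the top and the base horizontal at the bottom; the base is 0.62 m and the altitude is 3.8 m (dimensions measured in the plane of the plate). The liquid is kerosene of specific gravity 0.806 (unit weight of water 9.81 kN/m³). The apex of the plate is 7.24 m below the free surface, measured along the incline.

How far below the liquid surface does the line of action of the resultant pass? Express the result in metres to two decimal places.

γ = 0.806 × 9.81 = 7.90686 kN/m³.
The plate makes 21.4° with the vertical, i.e. θ = 90° − 21.4° = 68.6° to the horizontal. Measuring y along the incline from the free-surface line, vertical depth h = y·sinθ with sinθ = 0.931056.
With the apex up, the centroid sits 2h/3 = 2 × 3.8/3 = 2.53333 m below the apex, so y_c = 7.24 + 2.53333 = 9.77333 m and h_c = 9.77333 × 0.931056 = 9.09952 m.
A = ½ × 0.62 × 3.8 = 1.178 m².
Resultant F = γ·h_c·A = 7.90686 × 9.09952 × 1.178 = 84.7555 kN.
I_c = b·h³/36 = 0.62 × 3.8³/36 = 0.945018 m⁴.
Centre of pressure: y_p = y_c + I_c/(y_c·A) = 9.77333 + 0.945018/(9.77333 × 1.178) = 9.77333 + 0.0820828 = 9.85541 m along the plane.
Vertically, h_p = y_p·sinθ = 9.85541 × 0.931056 = 9.17594 m.

h_p = 9.18 m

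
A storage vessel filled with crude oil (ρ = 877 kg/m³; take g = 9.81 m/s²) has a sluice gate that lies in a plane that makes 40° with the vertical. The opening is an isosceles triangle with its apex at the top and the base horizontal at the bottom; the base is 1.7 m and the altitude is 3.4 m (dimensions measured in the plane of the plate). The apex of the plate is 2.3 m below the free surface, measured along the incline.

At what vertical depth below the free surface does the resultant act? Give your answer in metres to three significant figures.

γ = ρg = 877 × 9.81 / 1000 = 8.60337 kN/m³.
The plate makes 40° with the vertical, i.e. θ = 90° − 40° = 50° to the horizontal. Measuring y along the incline from the free-surface line, vertical depth h = y·sinθ with sinθ = 0.766044.
With the apex up, the centroid sits 2h/3 = 2 × 3.4/3 = 2.26667 m below the apex, so y_c = 2.3 + 2.26667 = 4.56667 m and h_c = 4.56667 × 0.766044 = 3.49827 m.
A = ½ × 1.7 × 3.4 = 2.89 m².
Resultant F = γ·h_c·A = 8.60337 × 3.49827 × 2.89 = 86.9801 kN.
I_c = b·h³/36 = 1.7 × 3.4³/36 = 1.85602 m⁴.
Centre of pressure: y_p = y_c + I_c/(y_c·A) = 4.56667 + 1.85602/(4.56667 × 2.89) = 4.56667 + 0.140632 = 4.7073 m along the plane.
Vertically, h_p = y_p·sinθ = 4.7073 × 0.766044 = 3.606 m.

h_p = 3.61 m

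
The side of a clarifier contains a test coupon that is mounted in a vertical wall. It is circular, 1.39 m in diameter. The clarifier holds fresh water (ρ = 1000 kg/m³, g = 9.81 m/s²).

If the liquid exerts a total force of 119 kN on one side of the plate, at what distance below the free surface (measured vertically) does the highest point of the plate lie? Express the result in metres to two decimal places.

γ = ρg = 1000 × 9.81 = 9810 N/m³ = 9.81 kN/m³.
A = π(0.695)² = 1.51747 m².
From F = γ·h_c·A, the centroid depth is h_c = 119/(9.81 × 1.51747) = 7.99388 m.
The centroid is at the centre, 0.695 m below the top of the plate, so the highest point sits at h_top = 7.99388 − 0.695 = 7.29888 m below the surface.

d_top ≈ 7.30 m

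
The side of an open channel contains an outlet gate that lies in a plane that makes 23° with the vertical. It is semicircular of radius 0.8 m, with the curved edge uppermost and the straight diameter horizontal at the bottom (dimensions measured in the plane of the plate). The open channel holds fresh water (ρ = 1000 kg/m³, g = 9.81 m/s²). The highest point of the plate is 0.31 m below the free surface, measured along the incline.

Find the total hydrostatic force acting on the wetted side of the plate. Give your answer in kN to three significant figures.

γ = ρg = 1000 × 9.81 = 9810 N/m³ = 9.81 kN/m³.
The plate makes 23° with the vertical, i.e. θ = 90° − 23° = 67° to the horizontal. Measuring y along the incline from the free-surface line, vertical depth h = y·sinθ with sinθ = 0.920505.
The centroid lies 4r/(3π) = 0.339531 m above the diameter, so r − 4r/(3π) = 0.8 − 0.339531 = 0.460469 m below the topmost point, so y_c = 0.31 + 0.460469 = 0.770469 m and h_c = 0.770469 × 0.920505 = 0.709221 m.
A = πr²/2 = π × 0.8²/2 = 1.00531 m².
Resultant F = γ·h_c·A = 9.81 × 0.709221 × 1.00531 = 6.9944 kN.

F ≈ 6.99 kN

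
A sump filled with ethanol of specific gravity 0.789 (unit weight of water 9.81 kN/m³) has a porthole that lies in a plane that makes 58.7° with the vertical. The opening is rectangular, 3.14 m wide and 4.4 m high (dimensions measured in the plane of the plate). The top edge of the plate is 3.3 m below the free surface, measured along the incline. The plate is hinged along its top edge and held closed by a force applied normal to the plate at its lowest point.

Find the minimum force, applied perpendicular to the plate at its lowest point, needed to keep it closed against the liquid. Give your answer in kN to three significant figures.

P ≈ 173 kN

γ = 0.789 × 9.81 = 7.74009 kN/m³.
The plate makes 58.7° with the vertical, i.e. θ = 90° − 58.7° = 31.3° to the horizontal. Measuring y along the incline from the free-surface line, vertical depth h = y·sinθ with sinθ = 0.519519.
The centroid lies 4.4/2 = 2.2 m below the top edge, so y_c = 3.3 + 2.2 = 5.5 m and h_c = 5.5 × 0.519519 = 2.85735 m.
A = 3.14 × 4.4 = 13.816 m².
Resultant F = γ·h_c·A = 7.74009 × 2.85735 × 13.816 = 305.557 kN.
I_c = b·h³/12 = 3.14 × 4.4³/12 = 22.2898 m⁴.
Centre of pressure: y_p = y_c + I_c/(y_c·A) = 5.5 + 22.2898/(5.5 × 13.816) = 5.5 + 0.293333 = 5.79333 m along the plane.
The resultant acts 2.2 + 0.293333 = 2.49333 m (along the plate) below the hinge at the top edge, so the moment about the hinge is M = F × 2.49333 = 305.557 × 2.49333 = 761.854 kN·m.
A normal force at the bottom, 4.4 m from the hinge, must supply this moment: P = 761.854/4.4 = 173.149 kN.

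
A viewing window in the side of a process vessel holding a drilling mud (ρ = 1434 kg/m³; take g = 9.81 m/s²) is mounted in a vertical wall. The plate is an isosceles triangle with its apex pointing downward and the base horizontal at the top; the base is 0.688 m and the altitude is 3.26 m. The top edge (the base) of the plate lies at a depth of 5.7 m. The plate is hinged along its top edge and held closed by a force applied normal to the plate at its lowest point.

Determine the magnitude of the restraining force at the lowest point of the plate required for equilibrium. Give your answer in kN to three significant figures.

γ = ρg = 1434 × 9.81 / 1000 = 14.06754 kN/m³.
With the apex down, the centroid sits h/3 = 3.26/3 = 1.08667 m below the base (the top edge), so the centroid depth is h_c = 5.7 + 1.08667 = 6.78667 m.
A = ½ × 0.688 × 3.26 = 1.12144 m².
Resultant F = γ·h_c·A = 14.06754 × 6.78667 × 1.12144 = 107.066 kN.
I_c = b·h³/36 = 0.688 × 3.26³/36 = 0.662123 m⁴.
Centre of pressure: y_p = y_c + I_c/(y_c·A) = 6.78667 + 0.662123/(6.78667 × 1.12144) = 6.78667 + 0.0869973 = 6.87367 m along the plane.
The resultant acts 1.08667 + 0.0869973 = 1.17367 m (along the plate) below the hinge at the top edge, so the moment about the hinge is M = F × 1.17367 = 107.066 × 1.17367 = 125.66 kN·m.
A normal force at the bottom, 3.26 m from the hinge, must supply this moment: P = 125.66/3.26 = 38.546 kN.

P ≈ 38.5 kN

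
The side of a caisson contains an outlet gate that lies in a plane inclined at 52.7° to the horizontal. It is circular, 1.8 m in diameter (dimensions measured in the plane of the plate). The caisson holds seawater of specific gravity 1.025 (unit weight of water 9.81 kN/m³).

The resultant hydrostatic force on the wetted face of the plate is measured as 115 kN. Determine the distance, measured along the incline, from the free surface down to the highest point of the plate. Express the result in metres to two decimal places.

γ = 1.025 × 9.81 = 10.05525 kN/m³.
A = π(0.9)² = 2.54469 m².
From F = γ·h_c·A, the centroid depth is h_c = 115/(10.05525 × 2.54469) = 4.49438 m.
Let θ = 52.7° be the plate's angle to the horizontal; measure y along the incline from where the plane meets the free surface. Vertical depth h = y·sinθ with sinθ = 0.795473.
Along the incline, y_c = h_c/sinθ = 4.49438/0.795473 = 5.64995 m.
The centroid is at the centre, 0.9 m below the top of the plate, so the highest point sits at y_top = 5.64995 − 0.9 = 4.74995 m along the incline.

y_top ≈ 4.75 m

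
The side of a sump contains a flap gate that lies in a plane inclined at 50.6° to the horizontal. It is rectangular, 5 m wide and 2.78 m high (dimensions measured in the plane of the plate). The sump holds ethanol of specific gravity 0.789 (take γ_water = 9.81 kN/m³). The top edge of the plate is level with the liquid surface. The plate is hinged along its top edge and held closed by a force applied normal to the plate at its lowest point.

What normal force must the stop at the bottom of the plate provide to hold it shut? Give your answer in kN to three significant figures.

P ≈ 77.0 kN

γ = 0.789 × 9.81 = 7.74009 kN/m³.
Let θ = 50.6° be the plate's angle to the horizontal; measure y along the incline from where the plane meets the free surface. Vertical depth h = y·sinθ with sinθ = 0.772734.
The centroid lies 2.78/2 = 1.39 m below the top edge, so y_c = 1.39 m and h_c = 1.39 × 0.772734 = 1.0741 m.
A = 5 × 2.78 = 13.9 m².
Resultant F = γ·h_c·A = 7.74009 × 1.0741 × 13.9 = 115.559 kN.
I_c = b·h³/12 = 5 × 2.78³/12 = 8.95206 m⁴.
Centre of pressure: y_p = y_c + I_c/(y_c·A) = 1.39 + 8.95206/(1.39 × 13.9) = 1.39 + 0.463333 = 1.85333 m along the plane.
The resultant acts 1.39 + 0.463333 = 1.85333 m (along the plate) below the hinge at the top edge, so the moment about the hinge is M = F × 1.85333 = 115.559 × 1.85333 = 214.169 kN·m.
A normal force at the bottom, 2.78 m from the hinge, must supply this moment: P = 214.169/2.78 = 77.0392 kN.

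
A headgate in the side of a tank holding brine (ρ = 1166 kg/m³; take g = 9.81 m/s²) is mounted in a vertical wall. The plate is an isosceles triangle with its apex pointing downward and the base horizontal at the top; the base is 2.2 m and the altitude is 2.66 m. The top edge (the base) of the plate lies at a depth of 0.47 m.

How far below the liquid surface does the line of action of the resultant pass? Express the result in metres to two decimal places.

γ = ρg = 1166 × 9.81 / 1000 = 11.43846 kN/m³.
With the apex down, the centroid sits h/3 = 2.66/3 = 0.886667 m below the base (the top edge), so the centroid depth is h_c = 0.47 + 0.886667 = 1.35667 m.
A = ½ × 2.2 × 2.66 = 2.926 m².
Resultant F = γ·h_c·A = 11.43846 × 1.35667 × 2.926 = 45.4063 kN.
I_c = b·h³/36 = 2.2 × 2.66³/36 = 1.15018 m⁴.
Centre of pressure: y_p = y_c + I_c/(y_c·A) = 1.35667 + 1.15018/(1.35667 × 2.926) = 1.35667 + 0.289746 = 1.64642 m along the plane.

h_p = 1.65 m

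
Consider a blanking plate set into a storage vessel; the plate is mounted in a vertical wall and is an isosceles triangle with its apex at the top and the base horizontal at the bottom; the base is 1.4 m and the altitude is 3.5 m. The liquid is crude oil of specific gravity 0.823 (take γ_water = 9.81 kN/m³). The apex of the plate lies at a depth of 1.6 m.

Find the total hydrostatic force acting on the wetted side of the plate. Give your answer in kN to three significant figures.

γ = 0.823 × 9.81 = 8.07363 kN/m³.
With the apex up, the centroid sits 2h/3 = 2 × 3.5/3 = 2.33333 m below the apex, so the centroid depth is h_c = 1.6 + 2.33333 = 3.93333 m.
A = ½ × 1.4 × 3.5 = 2.45 m².
Resultant F = γ·h_c·A = 8.07363 × 3.93333 × 2.45 = 77.8028 kN.

F ≈ 77.8 kN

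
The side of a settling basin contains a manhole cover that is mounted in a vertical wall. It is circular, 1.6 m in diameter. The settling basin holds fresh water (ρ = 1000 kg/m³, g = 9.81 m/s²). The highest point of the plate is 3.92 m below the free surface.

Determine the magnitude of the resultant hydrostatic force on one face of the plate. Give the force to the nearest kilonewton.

F ≈ 93 kN

γ = ρg = 1000 × 9.81 = 9810 N/m³ = 9.81 kN/m³.
The centroid is at the centre, 0.8 m below the top of the plate, so the centroid depth is h_c = 3.92 + 0.8 = 4.72 m.
A = π(0.8)² = 2.01062 m².
Resultant F = γ·h_c·A = 9.81 × 4.72 × 2.01062 = 93.0981 kN.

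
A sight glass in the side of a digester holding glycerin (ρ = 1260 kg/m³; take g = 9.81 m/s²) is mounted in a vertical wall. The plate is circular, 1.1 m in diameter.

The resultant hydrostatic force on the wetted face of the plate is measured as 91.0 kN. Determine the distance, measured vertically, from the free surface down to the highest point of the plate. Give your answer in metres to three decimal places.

d_top ≈ 7.197 m

γ = ρg = 1260 × 9.81 / 1000 = 12.3606 kN/m³.
A = π(0.55)² = 0.950332 m².
From F = γ·h_c·A, the centroid depth is h_c = 91.0/(12.3606 × 0.950332) = 7.74687 m.
The centroid is at the centre, 0.55 m below the top of the plate, so the highest point sits at h_top = 7.74687 − 0.55 = 7.19687 m below the surface.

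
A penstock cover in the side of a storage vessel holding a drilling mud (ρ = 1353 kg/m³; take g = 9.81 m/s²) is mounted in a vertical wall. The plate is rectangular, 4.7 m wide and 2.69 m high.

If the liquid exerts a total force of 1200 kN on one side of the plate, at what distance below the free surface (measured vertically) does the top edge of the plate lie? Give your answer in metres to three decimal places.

γ = ρg = 1353 × 9.81 / 1000 = 13.27293 kN/m³.
A = 4.7 × 2.69 = 12.643 m².
From F = γ·h_c·A, the centroid depth is h_c = 1200/(13.27293 × 12.643) = 7.15096 m.
The centroid lies 2.69/2 = 1.345 m below the top edge, so the top edge sits at h_top = 7.15096 − 1.345 = 5.80596 m below the surface.

d_top ≈ 5.806 m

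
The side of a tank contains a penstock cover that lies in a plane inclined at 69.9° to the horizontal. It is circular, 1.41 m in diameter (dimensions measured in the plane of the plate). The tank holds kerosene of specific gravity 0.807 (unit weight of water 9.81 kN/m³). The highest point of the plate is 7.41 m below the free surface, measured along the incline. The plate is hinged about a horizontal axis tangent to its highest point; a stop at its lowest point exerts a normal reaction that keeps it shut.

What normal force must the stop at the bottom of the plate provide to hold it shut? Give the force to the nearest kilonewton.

γ = 0.807 × 9.81 = 7.91667 kN/m³.
Let θ = 69.9° be the plate's angle to the horizontal; measure y along the incline from where the plane meets the free surface. Vertical depth h = y·sinθ with sinθ = 0.939094.
The centroid is at the centre, 0.705 m below the top of the plate, so y_c = 7.41 + 0.705 = 8.115 m and h_c = 8.115 × 0.939094 = 7.62075 m.
A = π(0.705)² = 1.56145 m².
Resultant F = γ·h_c·A = 7.91667 × 7.62075 × 1.56145 = 94.2038 kN.
I_c = πr⁴/4 = π × 0.705⁴/4 = 0.19402 m⁴.
Centre of pressure: y_p = y_c + I_c/(y_c·A) = 8.115 + 0.19402/(8.115 × 1.56145) = 8.115 + 0.0153119 = 8.13031 m along the plane.
The resultant acts 0.705 + 0.0153119 = 0.720312 m (along the plate) below the hinge at the top edge, so the moment about the hinge is M = F × 0.720312 = 94.2038 × 0.720312 = 67.8561 kN·m.
A normal force at the bottom, 1.41 m from the hinge, must supply this moment: P = 67.8561/1.41 = 48.1249 kN.

P ≈ 48 kN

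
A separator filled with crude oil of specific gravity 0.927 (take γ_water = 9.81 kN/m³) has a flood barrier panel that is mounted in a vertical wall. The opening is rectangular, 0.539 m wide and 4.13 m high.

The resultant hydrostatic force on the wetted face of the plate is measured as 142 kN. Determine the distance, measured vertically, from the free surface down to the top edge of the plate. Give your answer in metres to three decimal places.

γ = 0.927 × 9.81 = 9.09387 kN/m³.
A = 0.539 × 4.13 = 2.22607 m².
From F = γ·h_c·A, the centroid depth is h_c = 142/(9.09387 × 2.22607) = 7.01457 m.
The centroid lies 4.13/2 = 2.065 m below the top edge, so the top edge sits at h_top = 7.01457 − 2.065 = 4.94957 m below the surface.

d_top ≈ 4.950 m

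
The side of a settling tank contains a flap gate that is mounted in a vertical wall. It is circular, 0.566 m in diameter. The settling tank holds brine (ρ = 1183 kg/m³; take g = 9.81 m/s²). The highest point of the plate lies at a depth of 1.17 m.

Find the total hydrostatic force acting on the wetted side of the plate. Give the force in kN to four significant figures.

F ≈ 4.243 kN

γ = ρg = 1183 × 9.81 / 1000 = 11.60523 kN/m³.
The centroid is at the centre, 0.283 m below the top of the plate, so the centroid depth is h_c = 1.17 + 0.283 = 1.453 m.
A = π(0.283)² = 0.251607 m².
Resultant F = γ·h_c·A = 11.60523 × 1.453 × 0.251607 = 4.2427 kN.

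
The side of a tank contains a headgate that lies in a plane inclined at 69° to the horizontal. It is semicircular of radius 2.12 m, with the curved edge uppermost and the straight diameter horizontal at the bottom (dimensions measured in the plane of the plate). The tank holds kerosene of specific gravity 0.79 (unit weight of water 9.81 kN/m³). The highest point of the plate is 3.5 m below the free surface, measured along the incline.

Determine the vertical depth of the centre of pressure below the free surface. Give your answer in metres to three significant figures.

h_p = 4.47 m

γ = 0.79 × 9.81 = 7.7499 kN/m³.
Let θ = 69° be the plate's angle to the horizontal; measure y along the incline from where the plane meets the free surface. Vertical depth h = y·sinθ with sinθ = 0.933580.
The centroid lies 4r/(3π) = 0.899756 m above the diameter, so r − 4r/(3π) = 2.12 − 0.899756 = 1.22024 m below the topmost point, so y_c = 3.5 + 1.22024 = 4.72024 m and h_c = 4.72024 × 0.933580 = 4.40672 m.
A = πr²/2 = π × 2.12²/2 = 7.05979 m².
Resultant F = γ·h_c·A = 7.7499 × 4.40672 × 7.05979 = 241.103 kN.
I_c = (π/8 − 8/(9π))·r⁴ = 0.109757 × 2.12⁴ = 2.21705 m⁴.
Centre of pressure: y_p = y_c + I_c/(y_c·A) = 4.72024 + 2.21705/(4.72024 × 7.05979) = 4.72024 + 0.0665303 = 4.78677 m along the plane.
Vertically, h_p = y_p·sinθ = 4.78677 × 0.933580 = 4.46883 m.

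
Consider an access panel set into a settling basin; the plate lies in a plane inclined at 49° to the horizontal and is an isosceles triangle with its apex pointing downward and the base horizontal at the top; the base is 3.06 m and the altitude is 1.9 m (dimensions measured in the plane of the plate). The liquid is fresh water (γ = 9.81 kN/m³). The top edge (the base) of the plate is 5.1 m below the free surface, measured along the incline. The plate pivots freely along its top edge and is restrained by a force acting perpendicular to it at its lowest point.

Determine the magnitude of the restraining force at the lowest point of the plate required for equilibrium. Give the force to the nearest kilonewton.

γ = 9.81 kN/m³.
Let θ = 49° be the plate's angle to the horizontal; measure y along the incline from where the plane meets the free surface. Vertical depth h = y·sinθ with sinθ = 0.754710.
With the apex down, the centroid sits h/3 = 1.9/3 = 0.633333 m below the base (the top edge), so y_c = 5.1 + 0.633333 = 5.73333 m and h_c = 5.73333 × 0.754710 = 4.327 m.
A = ½ × 3.06 × 1.9 = 2.907 m².
Resultant F = γ·h_c·A = 9.81 × 4.327 × 2.907 = 123.396 kN.
I_c = b·h³/36 = 3.06 × 1.9³/36 = 0.583015 m⁴.
Centre of pressure: y_p = y_c + I_c/(y_c·A) = 5.73333 + 0.583015/(5.73333 × 2.907) = 5.73333 + 0.0349806 = 5.76831 m along the plane.
The resultant acts 0.633333 + 0.0349806 = 0.668314 m (along the plate) below the hinge at the top edge, so the moment about the hinge is M = F × 0.668314 = 123.396 × 0.668314 = 82.4673 kN·m.
A normal force at the bottom, 1.9 m from the hinge, must supply this moment: P = 82.4673/1.9 = 43.4038 kN.

P ≈ 43 kN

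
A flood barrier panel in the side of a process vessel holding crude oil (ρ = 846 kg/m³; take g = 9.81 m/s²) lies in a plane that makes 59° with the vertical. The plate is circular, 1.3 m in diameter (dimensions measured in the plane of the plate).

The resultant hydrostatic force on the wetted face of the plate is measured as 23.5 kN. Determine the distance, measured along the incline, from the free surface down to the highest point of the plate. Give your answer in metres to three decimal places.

γ = ρg = 846 × 9.81 / 1000 = 8.29926 kN/m³.
A = π(0.65)² = 1.32732 m².
From F = γ·h_c·A, the centroid depth is h_c = 23.5/(8.29926 × 1.32732) = 2.1333 m.
The plate makes 59° with the vertical, i.e. θ = 90° − 59° = 31° to the horizontal. Measuring y along the incline from the free-surface line, vertical depth h = y·sinθ with sinθ = 0.515038.
Along the incline, y_c = h_c/sinθ = 2.1333/0.515038 = 4.14202 m.
The centroid is at the centre, 0.65 m below the top of the plate, so the highest point sits at y_top = 4.14202 − 0.65 = 3.49202 m along the incline.

y_top ≈ 3.492 m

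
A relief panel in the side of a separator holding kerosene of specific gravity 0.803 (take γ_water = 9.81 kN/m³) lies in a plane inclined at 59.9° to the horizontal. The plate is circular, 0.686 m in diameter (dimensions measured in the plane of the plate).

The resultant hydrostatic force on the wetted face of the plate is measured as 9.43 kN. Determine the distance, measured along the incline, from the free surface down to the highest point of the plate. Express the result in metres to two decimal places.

y_top ≈ 3.40 m

γ = 0.803 × 9.81 = 7.87743 kN/m³.
A = π(0.343)² = 0.369605 m².
From F = γ·h_c·A, the centroid depth is h_c = 9.43/(7.87743 × 0.369605) = 3.23884 m.
Let θ = 59.9° be the plate's angle to the horizontal; measure y along the incline from where the plane meets the free surface. Vertical depth h = y·sinθ with sinθ = 0.865151.
Along the incline, y_c = h_c/sinθ = 3.23884/0.865151 = 3.74367 m.
The centroid is at the centre, 0.343 m below the top of the plate, so the highest point sits at y_top = 3.74367 − 0.343 = 3.40067 m along the incline.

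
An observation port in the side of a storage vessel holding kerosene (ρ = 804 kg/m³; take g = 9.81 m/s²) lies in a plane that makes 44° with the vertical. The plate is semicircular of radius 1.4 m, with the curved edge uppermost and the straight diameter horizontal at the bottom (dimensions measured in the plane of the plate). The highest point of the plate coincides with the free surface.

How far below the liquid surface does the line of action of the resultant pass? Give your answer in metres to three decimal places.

h_p = 0.702 m

γ = ρg = 804 × 9.81 / 1000 = 7.88724 kN/m³.
The plate makes 44° with the vertical, i.e. θ = 90° − 44° = 46° to the horizontal. Measuring y along the incline from the free-surface line, vertical depth h = y·sinθ with sinθ = 0.719340.
The centroid lies 4r/(3π) = 0.594178 m above the diameter, so r − 4r/(3π) = 1.4 − 0.594178 = 0.805822 m below the topmost point, so y_c = 0.805822 m and h_c = 0.805822 × 0.719340 = 0.57966 m.
A = πr²/2 = π × 1.4²/2 = 3.07876 m².
Resultant F = γ·h_c·A = 7.88724 × 0.57966 × 3.07876 = 14.0758 kN.
I_c = (π/8 − 8/(9π))·r⁴ = 0.109757 × 1.4⁴ = 0.421642 m⁴.
Centre of pressure: y_p = y_c + I_c/(y_c·A) = 0.805822 + 0.421642/(0.805822 × 3.07876) = 0.805822 + 0.169953 = 0.975775 m along the plane.
Vertically, h_p = y_p·sinθ = 0.975775 × 0.719340 = 0.701914 m.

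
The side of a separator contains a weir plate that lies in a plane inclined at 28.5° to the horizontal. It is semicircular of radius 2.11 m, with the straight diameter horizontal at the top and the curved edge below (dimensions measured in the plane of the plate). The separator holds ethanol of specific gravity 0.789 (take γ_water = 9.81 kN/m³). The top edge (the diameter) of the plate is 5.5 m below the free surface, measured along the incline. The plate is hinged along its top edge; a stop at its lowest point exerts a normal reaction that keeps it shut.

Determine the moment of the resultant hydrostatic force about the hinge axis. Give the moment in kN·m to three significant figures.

M ≈ 156 kN·m

γ = 0.789 × 9.81 = 7.74009 kN/m³.
Let θ = 28.5° be the plate's angle to the horizontal; measure y along the incline from where the plane meets the free surface. Vertical depth h = y·sinθ with sinθ = 0.477159.
The centroid of a semicircle lies 4r/(3π) = 0.895512 m from the diameter, here below the top edge, so y_c = 5.5 + 0.895512 = 6.39551 m and h_c = 6.39551 × 0.477159 = 3.05168 m.
A = πr²/2 = π × 2.11²/2 = 6.99334 m².
Resultant F = γ·h_c·A = 7.74009 × 3.05168 × 6.99334 = 165.185 kN.
I_c = (π/8 − 8/(9π))·r⁴ = 0.109757 × 2.11⁴ = 2.17551 m⁴.
Centre of pressure: y_p = y_c + I_c/(y_c·A) = 6.39551 + 2.17551/(6.39551 × 6.99334) = 6.39551 + 0.0486409 = 6.44415 m along the plane.
The resultant acts 0.895512 + 0.0486409 = 0.944153 m (along the plate) below the hinge at the top edge, so the moment about the hinge is M = F × 0.944153 = 165.185 × 0.944153 = 155.96 kN·m.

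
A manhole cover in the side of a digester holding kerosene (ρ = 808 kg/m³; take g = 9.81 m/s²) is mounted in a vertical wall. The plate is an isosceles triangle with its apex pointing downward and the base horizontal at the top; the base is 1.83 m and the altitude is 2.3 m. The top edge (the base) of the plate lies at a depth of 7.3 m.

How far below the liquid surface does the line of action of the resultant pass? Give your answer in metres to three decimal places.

h_p = 8.103 m

γ = ρg = 808 × 9.81 / 1000 = 7.92648 kN/m³.
With the apex down, the centroid sits h/3 = 2.3/3 = 0.766667 m below the base (the top edge), so the centroid depth is h_c = 7.3 + 0.766667 = 8.06667 m.
A = ½ × 1.83 × 2.3 = 2.1045 m².
Resultant F = γ·h_c·A = 7.92648 × 8.06667 × 2.1045 = 134.562 kN.
I_c = b·h³/36 = 1.83 × 2.3³/36 = 0.618489 m⁴.
Centre of pressure: y_p = y_c + I_c/(y_c·A) = 8.06667 + 0.618489/(8.06667 × 2.1045) = 8.06667 + 0.0364325 = 8.1031 m along the plane.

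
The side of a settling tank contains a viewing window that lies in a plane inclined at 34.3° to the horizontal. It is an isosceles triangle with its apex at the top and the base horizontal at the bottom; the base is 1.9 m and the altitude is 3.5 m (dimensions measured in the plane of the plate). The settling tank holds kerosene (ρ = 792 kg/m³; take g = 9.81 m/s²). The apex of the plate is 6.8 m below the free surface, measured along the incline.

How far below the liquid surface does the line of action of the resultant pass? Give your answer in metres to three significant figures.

h_p = 5.19 m

γ = ρg = 792 × 9.81 / 1000 = 7.76952 kN/m³.
Let θ = 34.3° be the plate's angle to the horizontal; measure y along the incline from where the plane meets the free surface. Vertical depth h = y·sinθ with sinθ = 0.563526.
With the apex up, the centroid sits 2h/3 = 2 × 3.5/3 = 2.33333 m below the apex, so y_c = 6.8 + 2.33333 = 9.13333 m and h_c = 9.13333 × 0.563526 = 5.14687 m.
A = ½ × 1.9 × 3.5 = 3.325 m².
Resultant F = γ·h_c·A = 7.76952 × 5.14687 × 3.325 = 132.962 kN.
I_c = b·h³/36 = 1.9 × 3.5³/36 = 2.26285 m⁴.
Centre of pressure: y_p = y_c + I_c/(y_c·A) = 9.13333 + 2.26285/(9.13333 × 3.325) = 9.13333 + 0.0745135 = 9.20784 m along the plane.
Vertically, h_p = y_p·sinθ = 9.20784 × 0.563526 = 5.18886 m.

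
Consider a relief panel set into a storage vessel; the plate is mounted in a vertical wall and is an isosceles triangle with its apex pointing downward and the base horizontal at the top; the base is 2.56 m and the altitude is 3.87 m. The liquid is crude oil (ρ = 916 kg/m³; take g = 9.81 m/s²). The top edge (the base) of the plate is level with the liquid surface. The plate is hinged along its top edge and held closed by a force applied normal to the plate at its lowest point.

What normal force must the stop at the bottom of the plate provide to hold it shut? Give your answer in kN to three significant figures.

γ = ρg = 916 × 9.81 / 1000 = 8.98596 kN/m³.
With the apex down, the centroid sits h/3 = 3.87/3 = 1.29 m below the base (the top edge), so the centroid depth is h_c = 1.29 m.
A = ½ × 2.56 × 3.87 = 4.9536 m².
Resultant F = γ·h_c·A = 8.98596 × 1.29 × 4.9536 = 57.4216 kN.
I_c = b·h³/36 = 2.56 × 3.87³/36 = 4.12164 m⁴.
Centre of pressure: y_p = y_c + I_c/(y_c·A) = 1.29 + 4.12164/(1.29 × 4.9536) = 1.29 + 0.645 = 1.935 m along the plane.
The resultant acts 1.29 + 0.645 = 1.935 m (along the plate) below the hinge at the top edge, so the moment about the hinge is M = F × 1.935 = 57.4216 × 1.935 = 111.111 kN·m.
A normal force at the bottom, 3.87 m from the hinge, must supply this moment: P = 111.111/3.87 = 28.7109 kN.

P ≈ 28.7 kN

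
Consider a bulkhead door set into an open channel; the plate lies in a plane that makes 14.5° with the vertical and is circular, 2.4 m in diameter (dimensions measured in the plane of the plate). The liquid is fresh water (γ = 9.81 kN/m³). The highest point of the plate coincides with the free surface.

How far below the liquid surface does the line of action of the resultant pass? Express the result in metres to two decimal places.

γ = 9.81 kN/m³.
The plate makes 14.5° with the vertical, i.e. θ = 90° − 14.5° = 75.5° to the horizontal. Measuring y along the incline from the free-surface line, vertical depth h = y·sinθ with sinθ = 0.968148.
The centroid is at the centre, 1.2 m below the top of the plate, so y_c = 1.2 m and h_c = 1.2 × 0.968148 = 1.16178 m.
A = π(1.2)² = 4.52389 m².
Resultant F = γ·h_c·A = 9.81 × 1.16178 × 4.52389 = 51.5591 kN.
I_c = πr⁴/4 = π × 1.2⁴/4 = 1.6286 m⁴.
Centre of pressure: y_p = y_c + I_c/(y_c·A) = 1.2 + 1.6286/(1.2 × 4.52389) = 1.2 + 0.3 = 1.5 m along the plane.
Vertically, h_p = y_p·sinθ = 1.5 × 0.968148 = 1.45222 m.

h_p = 1.45 m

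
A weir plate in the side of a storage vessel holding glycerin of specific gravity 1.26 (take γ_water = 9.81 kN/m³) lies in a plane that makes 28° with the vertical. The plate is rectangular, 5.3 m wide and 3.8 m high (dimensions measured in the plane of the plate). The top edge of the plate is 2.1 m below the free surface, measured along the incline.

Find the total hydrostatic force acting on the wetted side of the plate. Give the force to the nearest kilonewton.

F ≈ 879 kN

γ = 1.26 × 9.81 = 12.3606 kN/m³.
The plate makes 28° with the vertical, i.e. θ = 90° − 28° = 62° to the horizontal. Measuring y along the incline from the free-surface line, vertical depth h = y·sinθ with sinθ = 0.882948.
The centroid lies 3.8/2 = 1.9 m below the top edge, so y_c = 2.1 + 1.9 = 4 m and h_c = 4 × 0.882948 = 3.53179 m.
A = 5.3 × 3.8 = 20.14 m².
Resultant F = γ·h_c·A = 12.3606 × 3.53179 × 20.14 = 879.213 kN.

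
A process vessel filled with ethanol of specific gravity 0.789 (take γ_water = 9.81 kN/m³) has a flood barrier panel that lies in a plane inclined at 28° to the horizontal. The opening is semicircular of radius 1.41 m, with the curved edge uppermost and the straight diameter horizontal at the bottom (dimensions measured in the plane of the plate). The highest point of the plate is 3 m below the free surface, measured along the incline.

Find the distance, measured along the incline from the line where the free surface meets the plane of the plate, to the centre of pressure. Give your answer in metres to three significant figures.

γ = 0.789 × 9.81 = 7.74009 kN/m³.
Let θ = 28° be the plate's angle to the horizontal; measure y along the incline from where the plane meets the free surface. Vertical depth h = y·sinθ with sinθ = 0.469472.
The centroid lies 4r/(3π) = 0.598423 m above the diameter, so r − 4r/(3π) = 1.41 − 0.598423 = 0.811577 m below the topmost point, so y_c = 3 + 0.811577 = 3.81158 m and h_c = 3.81158 × 0.469472 = 1.78943 m.
A = πr²/2 = π × 1.41²/2 = 3.1229 m².
Resultant F = γ·h_c·A = 7.74009 × 1.78943 × 3.1229 = 43.2533 kN.
I_c = (π/8 − 8/(9π))·r⁴ = 0.109757 × 1.41⁴ = 0.433819 m⁴.
Centre of pressure: y_p = y_c + I_c/(y_c·A) = 3.81158 + 0.433819/(3.81158 × 3.1229) = 3.81158 + 0.0364456 = 3.84803 m along the plane.

y_p = 3.85 m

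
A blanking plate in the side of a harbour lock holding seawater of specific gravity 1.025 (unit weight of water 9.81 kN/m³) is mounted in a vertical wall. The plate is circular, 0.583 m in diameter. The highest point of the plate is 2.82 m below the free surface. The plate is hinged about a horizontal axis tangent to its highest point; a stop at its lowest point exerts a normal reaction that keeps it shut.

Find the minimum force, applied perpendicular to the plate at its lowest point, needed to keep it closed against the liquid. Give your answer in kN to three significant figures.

P ≈ 4.27 kN

γ = 1.025 × 9.81 = 10.05525 kN/m³.
The centroid is at the centre, 0.2915 m below the top of the plate, so the centroid depth is h_c = 2.82 + 0.2915 = 3.1115 m.
A = π(0.2915)² = 0.266948 m².
Resultant F = γ·h_c·A = 10.05525 × 3.1115 × 0.266948 = 8.35198 kN.
I_c = πr⁴/4 = π × 0.2915⁴/4 = 0.0056708 m⁴.
Centre of pressure: y_p = y_c + I_c/(y_c·A) = 3.1115 + 0.0056708/(3.1115 × 0.266948) = 3.1115 + 0.00682728 = 3.11833 m along the plane.
The resultant acts 0.2915 + 0.00682728 = 0.298327 m (along the plate) below the hinge at the top edge, so the moment about the hinge is M = F × 0.298327 = 8.35198 × 0.298327 = 2.49162 kN·m.
A normal force at the bottom, 0.583 m from the hinge, must supply this moment: P = 2.49162/0.583 = 4.27379 kN.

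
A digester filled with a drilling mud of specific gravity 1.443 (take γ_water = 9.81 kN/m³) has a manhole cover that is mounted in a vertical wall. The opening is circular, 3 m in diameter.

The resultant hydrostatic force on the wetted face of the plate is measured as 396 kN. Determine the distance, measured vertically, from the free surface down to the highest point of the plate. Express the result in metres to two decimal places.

d_top ≈ 2.46 m

γ = 1.443 × 9.81 = 14.15583 kN/m³.
A = π(1.5)² = 7.06858 m².
From F = γ·h_c·A, the centroid depth is h_c = 396/(14.15583 × 7.06858) = 3.95756 m.
The centroid is at the centre, 1.5 m below the top of the plate, so the highest point sits at h_top = 3.95756 − 1.5 = 2.45756 m below the surface.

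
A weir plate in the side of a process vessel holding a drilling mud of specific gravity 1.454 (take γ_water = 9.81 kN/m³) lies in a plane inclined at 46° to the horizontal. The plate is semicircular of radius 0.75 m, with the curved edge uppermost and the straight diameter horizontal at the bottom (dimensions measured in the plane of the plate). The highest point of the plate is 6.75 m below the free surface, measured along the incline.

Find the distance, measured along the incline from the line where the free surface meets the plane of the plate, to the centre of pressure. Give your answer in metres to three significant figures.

γ = 1.454 × 9.81 = 14.26374 kN/m³.
Let θ = 46° be the plate's angle to the horizontal; measure y along the incline from where the plane meets the free surface. Vertical depth h = y·sinθ with sinθ = 0.719340.
The centroid lies 4r/(3π) = 0.31831 m above the diameter, so r − 4r/(3π) = 0.75 − 0.31831 = 0.43169 m below the topmost point, so y_c = 6.75 + 0.43169 = 7.18169 m and h_c = 7.18169 × 0.719340 = 5.16608 m.
A = πr²/2 = π × 0.75²/2 = 0.883573 m².
Resultant F = γ·h_c·A = 14.26374 × 5.16608 × 0.883573 = 65.1084 kN.
I_c = (π/8 − 8/(9π))·r⁴ = 0.109757 × 0.75⁴ = 0.0347278 m⁴.
Centre of pressure: y_p = y_c + I_c/(y_c·A) = 7.18169 + 0.0347278/(7.18169 × 0.883573) = 7.18169 + 0.00547278 = 7.18716 m along the plane.

y_p = 7.19 m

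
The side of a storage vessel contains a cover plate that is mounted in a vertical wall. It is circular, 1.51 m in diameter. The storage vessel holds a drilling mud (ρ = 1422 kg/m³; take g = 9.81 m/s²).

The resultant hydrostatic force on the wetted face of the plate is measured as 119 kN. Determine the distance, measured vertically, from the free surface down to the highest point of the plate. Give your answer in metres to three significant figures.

d_top ≈ 4.01 m

γ = ρg = 1422 × 9.81 / 1000 = 13.94982 kN/m³.
A = π(0.755)² = 1.79079 m².
From F = γ·h_c·A, the centroid depth is h_c = 119/(13.94982 × 1.79079) = 4.76358 m.
The centroid is at the centre, 0.755 m below the top of the plate, so the highest point sits at h_top = 4.76358 − 0.755 = 4.00858 m below the surface.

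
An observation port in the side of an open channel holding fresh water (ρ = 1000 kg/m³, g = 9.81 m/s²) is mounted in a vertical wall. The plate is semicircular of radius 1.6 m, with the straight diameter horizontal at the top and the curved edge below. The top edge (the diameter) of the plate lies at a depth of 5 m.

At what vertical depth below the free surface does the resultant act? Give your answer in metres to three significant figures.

γ = ρg = 1000 × 9.81 = 9810 N/m³ = 9.81 kN/m³.
The centroid of a semicircle lies 4r/(3π) = 0.679061 m from the diameter, here below the top edge, so the centroid depth is h_c = 5 + 0.679061 = 5.67906 m.
A = πr²/2 = π × 1.6²/2 = 4.02124 m².
Resultant F = γ·h_c·A = 9.81 × 5.67906 × 4.02124 = 224.03 kN.
I_c = (π/8 − 8/(9π))·r⁴ = 0.109757 × 1.6⁴ = 0.719303 m⁴.
Centre of pressure: y_p = y_c + I_c/(y_c·A) = 5.67906 + 0.719303/(5.67906 × 4.02124) = 5.67906 + 0.0314975 = 5.71056 m along the plane.

h_p = 5.71 m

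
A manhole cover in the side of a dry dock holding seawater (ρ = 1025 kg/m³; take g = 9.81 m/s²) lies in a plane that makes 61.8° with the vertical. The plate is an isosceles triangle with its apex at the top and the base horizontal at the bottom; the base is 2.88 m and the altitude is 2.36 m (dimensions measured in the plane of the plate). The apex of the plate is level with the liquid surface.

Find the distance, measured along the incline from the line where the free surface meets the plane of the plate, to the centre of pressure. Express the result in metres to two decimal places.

γ = ρg = 1025 × 9.81 / 1000 = 10.05525 kN/m³.
The plate makes 61.8° with the vertical, i.e. θ = 90° − 61.8° = 28.2° to the horizontal. Measuring y along the incline from the free-surface line, vertical depth h = y·sinθ with sinθ = 0.472551.
With the apex up, the centroid sits 2h/3 = 2 × 2.36/3 = 1.57333 m below the apex, so y_c = 1.57333 m and h_c = 1.57333 × 0.472551 = 0.743479 m.
A = ½ × 2.88 × 2.36 = 3.3984 m².
Resultant F = γ·h_c·A = 10.05525 × 0.743479 × 3.3984 = 25.406 kN.
I_c = b·h³/36 = 2.88 × 2.36³/36 = 1.05154 m⁴.
Centre of pressure: y_p = y_c + I_c/(y_c·A) = 1.57333 + 1.05154/(1.57333 × 3.3984) = 1.57333 + 0.196667 = 1.77 m along the plane.

y_p = 1.77 m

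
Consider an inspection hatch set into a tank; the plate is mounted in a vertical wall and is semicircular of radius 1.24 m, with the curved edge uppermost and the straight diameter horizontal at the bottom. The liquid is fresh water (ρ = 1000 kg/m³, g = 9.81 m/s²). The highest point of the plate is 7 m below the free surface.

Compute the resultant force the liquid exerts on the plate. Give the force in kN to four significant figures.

γ = ρg = 1000 × 9.81 = 9810 N/m³ = 9.81 kN/m³.
The centroid lies 4r/(3π) = 0.526272 m above the diameter, so r − 4r/(3π) = 1.24 − 0.526272 = 0.713728 m below the topmost point, so the centroid depth is h_c = 7 + 0.713728 = 7.71373 m.
A = πr²/2 = π × 1.24²/2 = 2.41526 m².
Resultant F = γ·h_c·A = 9.81 × 7.71373 × 2.41526 = 182.767 kN.

F ≈ 182.8 kN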